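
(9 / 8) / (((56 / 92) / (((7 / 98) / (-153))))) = -23 / 26656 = -0.00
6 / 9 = 2 / 3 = 0.67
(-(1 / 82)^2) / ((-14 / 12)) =3 / 23534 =0.00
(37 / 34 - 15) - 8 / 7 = -3583 / 238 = -15.05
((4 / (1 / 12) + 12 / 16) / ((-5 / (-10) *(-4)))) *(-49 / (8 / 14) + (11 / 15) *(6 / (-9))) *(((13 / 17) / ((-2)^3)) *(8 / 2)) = -2623387 / 3264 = -803.73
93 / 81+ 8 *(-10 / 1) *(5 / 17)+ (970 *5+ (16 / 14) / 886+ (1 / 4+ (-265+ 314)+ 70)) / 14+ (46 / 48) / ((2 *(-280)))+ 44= 2401213301581 / 6376648320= 376.56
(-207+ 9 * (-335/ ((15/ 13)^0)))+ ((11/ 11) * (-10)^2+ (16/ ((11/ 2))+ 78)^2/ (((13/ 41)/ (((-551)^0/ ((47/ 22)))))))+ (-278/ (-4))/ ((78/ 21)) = 176379993/ 26884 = 6560.78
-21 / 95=-0.22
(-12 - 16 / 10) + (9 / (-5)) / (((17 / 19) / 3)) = -1669 / 85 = -19.64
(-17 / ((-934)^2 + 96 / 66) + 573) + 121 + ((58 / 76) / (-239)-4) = 30066697786099 / 43575127212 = 690.00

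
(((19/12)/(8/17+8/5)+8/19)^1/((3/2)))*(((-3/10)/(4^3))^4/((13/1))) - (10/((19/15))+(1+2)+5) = -231853072055891771/14586782679040000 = -15.89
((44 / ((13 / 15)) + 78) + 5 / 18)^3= 2149036.66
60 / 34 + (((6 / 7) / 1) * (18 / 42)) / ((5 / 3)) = 1.99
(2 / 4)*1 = 1 / 2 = 0.50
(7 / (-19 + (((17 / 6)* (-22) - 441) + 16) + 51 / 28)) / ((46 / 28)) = -8232 / 974717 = -0.01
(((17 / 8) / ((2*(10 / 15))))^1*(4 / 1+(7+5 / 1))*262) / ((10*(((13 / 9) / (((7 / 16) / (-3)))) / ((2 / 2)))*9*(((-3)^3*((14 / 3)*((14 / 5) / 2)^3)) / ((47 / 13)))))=2616725 / 33388992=0.08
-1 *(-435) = 435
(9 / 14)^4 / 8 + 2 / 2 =313889 / 307328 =1.02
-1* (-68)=68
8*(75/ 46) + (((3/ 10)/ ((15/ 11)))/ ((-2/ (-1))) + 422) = 1000853/ 2300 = 435.15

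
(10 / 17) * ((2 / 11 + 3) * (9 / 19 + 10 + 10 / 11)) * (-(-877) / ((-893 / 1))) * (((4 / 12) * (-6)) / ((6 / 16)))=111.59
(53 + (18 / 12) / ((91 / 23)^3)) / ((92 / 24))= 239745081 / 17332133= 13.83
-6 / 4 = -3 / 2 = -1.50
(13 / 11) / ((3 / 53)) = 20.88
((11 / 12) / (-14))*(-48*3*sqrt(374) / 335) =66*sqrt(374) / 2345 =0.54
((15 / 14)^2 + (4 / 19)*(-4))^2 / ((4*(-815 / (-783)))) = 0.02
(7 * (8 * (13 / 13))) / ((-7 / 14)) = -112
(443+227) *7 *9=42210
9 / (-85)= -9 / 85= -0.11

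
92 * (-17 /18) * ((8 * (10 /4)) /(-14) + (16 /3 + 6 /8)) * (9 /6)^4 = -458643 /224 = -2047.51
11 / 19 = 0.58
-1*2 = -2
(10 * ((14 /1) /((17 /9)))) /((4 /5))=1575 /17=92.65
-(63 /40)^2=-3969 /1600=-2.48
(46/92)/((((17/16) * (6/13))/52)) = 2704/51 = 53.02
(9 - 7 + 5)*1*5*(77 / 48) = 2695 / 48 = 56.15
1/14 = 0.07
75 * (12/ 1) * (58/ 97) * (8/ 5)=83520/ 97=861.03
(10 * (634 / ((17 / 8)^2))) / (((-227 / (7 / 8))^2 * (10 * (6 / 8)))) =124264 / 44675643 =0.00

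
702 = 702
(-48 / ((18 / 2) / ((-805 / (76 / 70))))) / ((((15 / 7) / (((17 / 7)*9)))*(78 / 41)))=21201.59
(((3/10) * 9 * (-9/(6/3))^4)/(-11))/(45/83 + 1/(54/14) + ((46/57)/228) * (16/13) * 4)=-1863057301911/15156929920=-122.92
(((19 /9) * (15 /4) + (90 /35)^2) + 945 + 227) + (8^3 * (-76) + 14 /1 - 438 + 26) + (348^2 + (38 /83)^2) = 336132732911 /4050732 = 82980.74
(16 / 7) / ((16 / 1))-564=-3947 / 7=-563.86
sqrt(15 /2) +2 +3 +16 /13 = sqrt(30) /2 +81 /13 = 8.97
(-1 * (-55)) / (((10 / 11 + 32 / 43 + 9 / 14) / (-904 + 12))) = -64975064 / 3041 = -21366.35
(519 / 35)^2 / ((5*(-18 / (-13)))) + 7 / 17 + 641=140188309 / 208250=673.17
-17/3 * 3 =-17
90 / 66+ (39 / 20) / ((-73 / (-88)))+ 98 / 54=599386 / 108405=5.53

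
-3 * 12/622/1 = -18/311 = -0.06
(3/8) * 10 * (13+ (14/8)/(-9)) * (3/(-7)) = -2305/112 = -20.58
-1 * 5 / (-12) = 5 / 12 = 0.42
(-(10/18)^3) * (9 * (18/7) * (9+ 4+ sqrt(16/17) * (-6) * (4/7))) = -3250/63+ 8000 * sqrt(17)/2499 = -38.39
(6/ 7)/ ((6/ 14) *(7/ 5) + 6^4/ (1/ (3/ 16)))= 5/ 1421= 0.00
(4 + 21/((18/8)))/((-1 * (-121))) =40/363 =0.11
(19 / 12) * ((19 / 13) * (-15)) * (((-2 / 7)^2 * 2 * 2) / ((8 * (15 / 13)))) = -361 / 294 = -1.23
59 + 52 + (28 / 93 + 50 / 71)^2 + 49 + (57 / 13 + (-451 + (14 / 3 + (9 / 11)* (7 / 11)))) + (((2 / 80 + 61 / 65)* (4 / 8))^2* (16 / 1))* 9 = -88087006344352799 / 356627361776400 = -247.00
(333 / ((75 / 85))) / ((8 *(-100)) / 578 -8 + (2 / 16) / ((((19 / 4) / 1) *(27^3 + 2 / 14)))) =-2855261070588 / 70996298845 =-40.22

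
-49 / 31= -1.58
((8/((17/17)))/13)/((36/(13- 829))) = -544/39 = -13.95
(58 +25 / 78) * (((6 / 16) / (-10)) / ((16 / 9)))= -40941 / 33280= -1.23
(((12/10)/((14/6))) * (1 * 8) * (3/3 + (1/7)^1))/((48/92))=2208/245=9.01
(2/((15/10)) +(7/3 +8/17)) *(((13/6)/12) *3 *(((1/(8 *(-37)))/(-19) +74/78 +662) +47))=32856361061/20651328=1591.00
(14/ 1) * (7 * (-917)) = -89866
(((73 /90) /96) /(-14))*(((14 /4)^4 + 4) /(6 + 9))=-35989 /5806080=-0.01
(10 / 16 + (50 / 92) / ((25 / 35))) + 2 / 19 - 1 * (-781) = 2735589 / 3496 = 782.49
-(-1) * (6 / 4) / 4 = 3 / 8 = 0.38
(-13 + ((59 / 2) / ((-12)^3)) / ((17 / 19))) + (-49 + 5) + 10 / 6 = -3252065 / 58752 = -55.35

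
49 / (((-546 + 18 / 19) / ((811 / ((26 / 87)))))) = -21896189 / 89752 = -243.96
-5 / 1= -5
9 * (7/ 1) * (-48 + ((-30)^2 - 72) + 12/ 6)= 49266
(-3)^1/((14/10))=-15/7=-2.14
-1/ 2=-0.50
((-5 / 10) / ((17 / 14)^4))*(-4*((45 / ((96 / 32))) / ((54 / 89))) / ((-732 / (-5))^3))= 133555625 / 18426865058172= 0.00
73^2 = 5329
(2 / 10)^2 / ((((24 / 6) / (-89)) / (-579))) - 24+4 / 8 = 49181 / 100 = 491.81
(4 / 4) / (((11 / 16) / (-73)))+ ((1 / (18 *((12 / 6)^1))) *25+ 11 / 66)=-41707 / 396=-105.32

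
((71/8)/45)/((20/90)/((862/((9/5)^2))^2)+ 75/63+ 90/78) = 150025227625/1783307988204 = 0.08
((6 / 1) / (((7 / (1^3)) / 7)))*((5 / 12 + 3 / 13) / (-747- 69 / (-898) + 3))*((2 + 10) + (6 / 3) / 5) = -2811638 / 43422795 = -0.06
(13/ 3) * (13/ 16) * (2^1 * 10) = 70.42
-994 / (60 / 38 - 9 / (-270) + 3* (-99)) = 80940 / 24053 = 3.37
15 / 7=2.14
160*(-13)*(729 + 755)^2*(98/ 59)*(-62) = 27832287508480/ 59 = 471733686584.41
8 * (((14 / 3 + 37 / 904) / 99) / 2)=12767 / 67122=0.19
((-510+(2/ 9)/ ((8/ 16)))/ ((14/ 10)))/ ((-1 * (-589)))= -22930/ 37107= -0.62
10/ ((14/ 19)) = 95/ 7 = 13.57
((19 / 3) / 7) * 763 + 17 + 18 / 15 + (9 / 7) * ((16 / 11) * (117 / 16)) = 834151 / 1155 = 722.21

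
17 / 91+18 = 1655 / 91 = 18.19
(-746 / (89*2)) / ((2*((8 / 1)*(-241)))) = 373 / 343184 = 0.00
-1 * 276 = -276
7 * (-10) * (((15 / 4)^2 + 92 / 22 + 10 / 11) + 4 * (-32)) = 670495 / 88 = 7619.26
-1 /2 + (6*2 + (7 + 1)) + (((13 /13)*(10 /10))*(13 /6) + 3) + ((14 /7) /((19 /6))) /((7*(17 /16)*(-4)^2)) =167350 /6783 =24.67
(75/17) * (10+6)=1200/17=70.59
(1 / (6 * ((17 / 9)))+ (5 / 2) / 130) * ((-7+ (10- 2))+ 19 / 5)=114 / 221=0.52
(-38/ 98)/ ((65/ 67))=-1273/ 3185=-0.40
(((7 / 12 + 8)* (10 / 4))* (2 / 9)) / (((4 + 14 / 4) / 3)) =103 / 54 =1.91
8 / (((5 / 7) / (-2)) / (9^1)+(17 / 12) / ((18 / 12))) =168 / 19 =8.84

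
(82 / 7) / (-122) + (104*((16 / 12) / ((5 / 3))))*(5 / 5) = 177427 / 2135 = 83.10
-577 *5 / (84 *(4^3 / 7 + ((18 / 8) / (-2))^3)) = -73856 / 16599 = -4.45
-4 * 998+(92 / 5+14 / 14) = -3972.60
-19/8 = -2.38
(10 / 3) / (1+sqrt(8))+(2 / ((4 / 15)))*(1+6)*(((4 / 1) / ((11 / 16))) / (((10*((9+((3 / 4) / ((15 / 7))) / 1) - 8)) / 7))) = 20*sqrt(2) / 21+109430 / 693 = 159.25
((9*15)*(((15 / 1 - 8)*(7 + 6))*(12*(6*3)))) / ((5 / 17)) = 9022104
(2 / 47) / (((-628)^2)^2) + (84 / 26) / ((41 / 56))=8596937207212565 / 1948200481056128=4.41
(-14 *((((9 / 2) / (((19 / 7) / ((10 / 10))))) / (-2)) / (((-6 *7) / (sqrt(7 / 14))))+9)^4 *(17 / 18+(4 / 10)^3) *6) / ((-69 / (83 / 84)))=704881030239 *sqrt(2) / 20192896000+97714602735308277 / 12277280768000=8008.34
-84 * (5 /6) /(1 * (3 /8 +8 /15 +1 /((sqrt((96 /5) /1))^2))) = -33600 /461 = -72.89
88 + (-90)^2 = 8188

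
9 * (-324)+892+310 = -1714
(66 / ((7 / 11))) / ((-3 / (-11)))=2662 / 7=380.29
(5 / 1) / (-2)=-5 / 2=-2.50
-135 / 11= -12.27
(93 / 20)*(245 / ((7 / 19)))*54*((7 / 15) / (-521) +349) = 58276393.93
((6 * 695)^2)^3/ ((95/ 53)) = 2933381807118963757894.74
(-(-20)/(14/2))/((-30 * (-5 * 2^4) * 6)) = 1/5040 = 0.00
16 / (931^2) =16 / 866761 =0.00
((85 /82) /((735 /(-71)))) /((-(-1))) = -1207 /12054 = -0.10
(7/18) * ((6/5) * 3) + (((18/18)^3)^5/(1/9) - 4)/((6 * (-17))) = 689/510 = 1.35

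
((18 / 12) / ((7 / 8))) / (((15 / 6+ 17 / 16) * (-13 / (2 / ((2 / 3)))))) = -192 / 1729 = -0.11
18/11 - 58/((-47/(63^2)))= 2533068/517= 4899.55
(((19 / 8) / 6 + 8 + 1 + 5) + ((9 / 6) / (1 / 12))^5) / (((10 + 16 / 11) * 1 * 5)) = 199539901 / 6048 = 32992.71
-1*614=-614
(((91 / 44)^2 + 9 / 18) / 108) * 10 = 15415 / 34848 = 0.44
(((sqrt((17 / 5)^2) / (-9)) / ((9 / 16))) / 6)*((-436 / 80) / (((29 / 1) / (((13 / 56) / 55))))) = 24089 / 271309500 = 0.00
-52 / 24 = -13 / 6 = -2.17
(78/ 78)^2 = 1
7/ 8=0.88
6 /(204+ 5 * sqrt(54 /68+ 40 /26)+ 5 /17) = 9210396 /313166779-510 * sqrt(455702) /313166779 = 0.03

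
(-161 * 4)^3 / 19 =-267089984 / 19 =-14057367.58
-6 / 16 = -3 / 8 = -0.38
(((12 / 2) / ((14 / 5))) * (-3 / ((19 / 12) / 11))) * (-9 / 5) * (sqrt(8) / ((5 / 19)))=21384 * sqrt(2) / 35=864.04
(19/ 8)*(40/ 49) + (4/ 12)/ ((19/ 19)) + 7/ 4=2365/ 588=4.02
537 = 537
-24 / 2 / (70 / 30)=-36 / 7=-5.14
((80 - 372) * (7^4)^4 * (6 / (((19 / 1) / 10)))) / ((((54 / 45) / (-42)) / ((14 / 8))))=35662257794238833100 / 19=1876960936538885952.63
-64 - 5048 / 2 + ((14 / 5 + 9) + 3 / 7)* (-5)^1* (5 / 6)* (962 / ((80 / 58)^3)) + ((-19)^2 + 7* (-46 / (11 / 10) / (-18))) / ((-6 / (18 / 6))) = -47580003479 / 2217600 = -21455.63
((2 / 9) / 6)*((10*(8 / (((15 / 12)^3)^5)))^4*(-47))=-4094277438792731592391323276619035120238592 / 37470027081099033239297568798065185546875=-109.27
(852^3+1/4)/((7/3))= 7421642499/28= 265058660.68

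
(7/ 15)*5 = 2.33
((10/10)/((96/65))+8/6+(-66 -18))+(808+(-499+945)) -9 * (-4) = 115969/96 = 1208.01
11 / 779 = 0.01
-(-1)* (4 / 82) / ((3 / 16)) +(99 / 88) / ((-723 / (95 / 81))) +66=141414905 / 2134296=66.26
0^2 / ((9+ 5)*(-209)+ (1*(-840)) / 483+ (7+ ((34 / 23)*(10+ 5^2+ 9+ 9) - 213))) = 0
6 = 6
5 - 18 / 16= 31 / 8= 3.88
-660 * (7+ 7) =-9240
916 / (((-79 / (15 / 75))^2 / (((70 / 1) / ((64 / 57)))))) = 91371 / 249640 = 0.37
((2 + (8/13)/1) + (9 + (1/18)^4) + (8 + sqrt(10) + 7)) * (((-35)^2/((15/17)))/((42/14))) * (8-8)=0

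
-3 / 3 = -1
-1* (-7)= 7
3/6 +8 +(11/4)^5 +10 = 179995/1024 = 175.78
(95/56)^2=9025/3136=2.88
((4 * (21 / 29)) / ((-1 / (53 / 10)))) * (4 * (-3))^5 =3820000.22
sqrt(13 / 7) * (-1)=-sqrt(91) / 7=-1.36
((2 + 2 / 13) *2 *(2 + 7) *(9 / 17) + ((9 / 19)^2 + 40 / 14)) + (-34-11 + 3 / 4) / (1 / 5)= -441509699 / 2233868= -197.64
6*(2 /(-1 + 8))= 12 /7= 1.71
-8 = -8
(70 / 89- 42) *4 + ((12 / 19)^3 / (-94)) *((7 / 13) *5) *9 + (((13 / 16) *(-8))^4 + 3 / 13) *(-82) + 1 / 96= -5247779963763251 / 35806613856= -146558.96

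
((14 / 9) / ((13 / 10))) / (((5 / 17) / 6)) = 952 / 39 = 24.41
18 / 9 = 2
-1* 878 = -878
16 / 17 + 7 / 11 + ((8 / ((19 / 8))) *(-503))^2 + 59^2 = 194027847930 / 67507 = 2874188.57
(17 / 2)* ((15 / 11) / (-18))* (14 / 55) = -119 / 726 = -0.16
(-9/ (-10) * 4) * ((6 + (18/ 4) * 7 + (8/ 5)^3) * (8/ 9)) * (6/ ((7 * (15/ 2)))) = 332768/ 21875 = 15.21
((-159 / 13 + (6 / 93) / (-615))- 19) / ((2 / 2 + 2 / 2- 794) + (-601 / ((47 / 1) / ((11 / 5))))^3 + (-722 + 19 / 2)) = 0.00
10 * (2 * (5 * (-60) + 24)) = -5520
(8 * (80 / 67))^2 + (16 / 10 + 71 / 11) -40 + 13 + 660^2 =107565312462 / 246895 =435672.30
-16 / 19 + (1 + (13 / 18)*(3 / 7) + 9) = 7555 / 798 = 9.47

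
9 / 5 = 1.80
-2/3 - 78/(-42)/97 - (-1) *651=1324768/2037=650.35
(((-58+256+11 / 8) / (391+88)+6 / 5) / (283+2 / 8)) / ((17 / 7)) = 216769 / 92260190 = 0.00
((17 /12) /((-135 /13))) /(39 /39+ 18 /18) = -221 /3240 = -0.07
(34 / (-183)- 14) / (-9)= 2596 / 1647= 1.58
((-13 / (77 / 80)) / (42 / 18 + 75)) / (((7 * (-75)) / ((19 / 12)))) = 247 / 468930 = 0.00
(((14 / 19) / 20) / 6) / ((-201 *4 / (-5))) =7 / 183312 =0.00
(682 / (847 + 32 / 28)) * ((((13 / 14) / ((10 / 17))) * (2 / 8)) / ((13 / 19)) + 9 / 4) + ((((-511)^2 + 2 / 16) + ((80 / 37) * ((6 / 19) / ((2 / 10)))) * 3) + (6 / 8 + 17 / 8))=43596333784069 / 166948440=261136.51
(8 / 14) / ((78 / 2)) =4 / 273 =0.01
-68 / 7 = -9.71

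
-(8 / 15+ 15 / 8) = -289 / 120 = -2.41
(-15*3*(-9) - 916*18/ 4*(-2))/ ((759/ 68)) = 196044/ 253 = 774.88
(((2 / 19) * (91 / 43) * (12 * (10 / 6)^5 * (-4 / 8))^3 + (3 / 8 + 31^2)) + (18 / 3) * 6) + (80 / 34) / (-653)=-3907600645394822977 / 38559305471976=-101340.02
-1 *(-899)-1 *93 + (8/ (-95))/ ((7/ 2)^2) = 3751898/ 4655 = 805.99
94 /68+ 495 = 16877 /34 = 496.38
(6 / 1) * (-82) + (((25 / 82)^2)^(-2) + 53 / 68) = -9973618907 / 26562500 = -375.48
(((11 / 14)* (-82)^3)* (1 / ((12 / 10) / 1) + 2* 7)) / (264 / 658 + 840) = -7646.42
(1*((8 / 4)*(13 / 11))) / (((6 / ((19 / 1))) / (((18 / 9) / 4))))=247 / 66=3.74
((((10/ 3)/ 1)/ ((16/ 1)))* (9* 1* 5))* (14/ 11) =525/ 44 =11.93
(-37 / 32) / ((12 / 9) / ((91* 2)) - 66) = 10101 / 576512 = 0.02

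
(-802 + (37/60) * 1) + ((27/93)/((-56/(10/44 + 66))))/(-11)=-162898859/203280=-801.35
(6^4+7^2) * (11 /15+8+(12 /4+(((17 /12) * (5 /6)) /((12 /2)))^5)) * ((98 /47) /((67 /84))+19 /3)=20070990152099103738347 /142138801577263104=141206.97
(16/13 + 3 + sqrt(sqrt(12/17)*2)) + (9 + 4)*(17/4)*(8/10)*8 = 2*17^(3/4)*3^(1/4)/17 + 23259/65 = 359.13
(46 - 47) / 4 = -1 / 4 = -0.25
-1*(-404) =404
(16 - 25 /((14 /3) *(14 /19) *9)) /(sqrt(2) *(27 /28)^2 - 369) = -574284704 /13948518789 - 53598 *sqrt(2) /516611807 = -0.04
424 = 424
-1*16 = -16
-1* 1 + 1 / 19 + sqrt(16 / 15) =-18 / 19 + 4* sqrt(15) / 15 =0.09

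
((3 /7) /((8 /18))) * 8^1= 54 /7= 7.71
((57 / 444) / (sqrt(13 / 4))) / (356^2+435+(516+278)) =sqrt(13) / 6479070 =0.00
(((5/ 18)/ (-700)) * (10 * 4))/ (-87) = 1/ 5481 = 0.00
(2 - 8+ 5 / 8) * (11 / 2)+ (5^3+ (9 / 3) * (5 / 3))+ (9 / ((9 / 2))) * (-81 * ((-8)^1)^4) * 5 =-53082553 / 16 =-3317659.56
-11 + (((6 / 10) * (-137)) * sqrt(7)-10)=-411 * sqrt(7) / 5-21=-238.48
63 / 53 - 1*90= -88.81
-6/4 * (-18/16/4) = 27/64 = 0.42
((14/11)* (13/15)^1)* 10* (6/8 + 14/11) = 8099/363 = 22.31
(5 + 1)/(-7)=-0.86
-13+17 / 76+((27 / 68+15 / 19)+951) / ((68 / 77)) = 4926571 / 4624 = 1065.43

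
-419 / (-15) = 419 / 15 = 27.93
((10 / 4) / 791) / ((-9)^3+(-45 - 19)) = -5 / 1254526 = -0.00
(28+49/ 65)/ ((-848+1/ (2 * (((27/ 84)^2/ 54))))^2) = 16821/ 201344000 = 0.00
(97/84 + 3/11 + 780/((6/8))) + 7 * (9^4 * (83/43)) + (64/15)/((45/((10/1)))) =160364211877/1787940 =89692.17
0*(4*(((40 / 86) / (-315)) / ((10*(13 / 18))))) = 0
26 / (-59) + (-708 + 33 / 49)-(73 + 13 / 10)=-22609563 / 28910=-782.07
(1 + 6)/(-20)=-7/20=-0.35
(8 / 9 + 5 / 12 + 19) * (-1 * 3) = -60.92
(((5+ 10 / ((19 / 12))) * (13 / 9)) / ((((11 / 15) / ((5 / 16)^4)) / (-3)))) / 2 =-8734375 / 27394048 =-0.32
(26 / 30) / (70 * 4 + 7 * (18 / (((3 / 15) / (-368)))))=-13 / 3473400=-0.00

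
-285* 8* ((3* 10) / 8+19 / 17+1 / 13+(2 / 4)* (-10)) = 27930 / 221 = 126.38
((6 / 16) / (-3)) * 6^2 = -9 / 2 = -4.50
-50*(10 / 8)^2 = -625 / 8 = -78.12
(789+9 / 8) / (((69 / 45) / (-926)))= -43899345 / 92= -477166.79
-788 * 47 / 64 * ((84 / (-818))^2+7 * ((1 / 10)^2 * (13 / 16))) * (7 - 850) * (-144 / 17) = -1267623718292043 / 4550043200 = -278595.97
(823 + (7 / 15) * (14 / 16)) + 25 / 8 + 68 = 13418 / 15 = 894.53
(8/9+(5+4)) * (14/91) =178/117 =1.52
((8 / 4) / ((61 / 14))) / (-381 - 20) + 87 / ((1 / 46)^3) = 8468232.00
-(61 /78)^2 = -3721 /6084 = -0.61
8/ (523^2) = 8/ 273529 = 0.00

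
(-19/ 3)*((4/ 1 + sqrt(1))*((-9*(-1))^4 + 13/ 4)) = -2494415/ 12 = -207867.92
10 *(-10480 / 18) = -52400 / 9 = -5822.22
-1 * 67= -67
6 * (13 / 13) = 6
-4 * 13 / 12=-13 / 3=-4.33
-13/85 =-0.15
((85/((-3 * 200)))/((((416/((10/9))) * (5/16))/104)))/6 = -17/810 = -0.02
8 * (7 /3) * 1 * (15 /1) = 280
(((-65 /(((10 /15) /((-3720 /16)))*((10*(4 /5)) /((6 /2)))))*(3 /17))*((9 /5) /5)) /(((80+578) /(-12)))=-881361 /89488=-9.85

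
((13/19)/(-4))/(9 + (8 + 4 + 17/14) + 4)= -91/13946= -0.01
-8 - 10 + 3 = -15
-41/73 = -0.56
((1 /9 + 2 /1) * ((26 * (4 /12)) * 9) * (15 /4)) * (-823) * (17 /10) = -3455777 /4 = -863944.25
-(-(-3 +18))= 15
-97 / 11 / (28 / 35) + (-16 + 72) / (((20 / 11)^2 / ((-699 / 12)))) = -997.78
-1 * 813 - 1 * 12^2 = -957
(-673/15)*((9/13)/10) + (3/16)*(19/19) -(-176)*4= 3645623/5200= 701.08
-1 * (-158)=158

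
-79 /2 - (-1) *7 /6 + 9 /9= -112 /3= -37.33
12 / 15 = 4 / 5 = 0.80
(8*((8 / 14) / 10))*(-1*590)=-1888 / 7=-269.71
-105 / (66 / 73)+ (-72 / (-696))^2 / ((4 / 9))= -4296619 / 37004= -116.11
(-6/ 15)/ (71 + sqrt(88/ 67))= -9514/ 1688295 + 4*sqrt(1474)/ 1688295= -0.01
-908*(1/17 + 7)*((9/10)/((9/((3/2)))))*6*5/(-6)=81720/17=4807.06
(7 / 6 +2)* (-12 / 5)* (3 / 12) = -19 / 10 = -1.90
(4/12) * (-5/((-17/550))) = 2750/51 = 53.92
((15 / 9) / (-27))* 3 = -5 / 27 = -0.19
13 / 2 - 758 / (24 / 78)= -2457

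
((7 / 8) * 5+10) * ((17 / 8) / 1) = 1955 / 64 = 30.55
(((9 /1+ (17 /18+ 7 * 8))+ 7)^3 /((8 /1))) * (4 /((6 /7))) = 15844999079 /69984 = 226408.88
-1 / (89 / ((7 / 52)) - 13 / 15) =-105 / 69329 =-0.00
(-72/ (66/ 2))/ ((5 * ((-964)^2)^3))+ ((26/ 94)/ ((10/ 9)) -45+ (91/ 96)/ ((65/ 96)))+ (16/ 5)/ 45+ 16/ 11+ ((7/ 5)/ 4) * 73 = -189922816658167678038601/ 11669312698351833254400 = -16.28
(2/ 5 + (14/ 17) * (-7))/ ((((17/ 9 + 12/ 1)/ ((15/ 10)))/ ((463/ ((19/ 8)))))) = -1200096/ 10625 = -112.95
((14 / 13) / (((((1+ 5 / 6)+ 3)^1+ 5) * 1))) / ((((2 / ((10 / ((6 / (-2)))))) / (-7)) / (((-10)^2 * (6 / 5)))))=117600 / 767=153.32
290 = 290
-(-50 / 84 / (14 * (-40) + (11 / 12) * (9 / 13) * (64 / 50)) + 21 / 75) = -53633509 / 190822800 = -0.28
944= 944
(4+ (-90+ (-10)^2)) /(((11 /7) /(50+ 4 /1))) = 5292 /11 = 481.09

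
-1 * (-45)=45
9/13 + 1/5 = 58/65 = 0.89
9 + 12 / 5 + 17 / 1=142 / 5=28.40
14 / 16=7 / 8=0.88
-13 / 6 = -2.17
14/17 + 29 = 507/17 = 29.82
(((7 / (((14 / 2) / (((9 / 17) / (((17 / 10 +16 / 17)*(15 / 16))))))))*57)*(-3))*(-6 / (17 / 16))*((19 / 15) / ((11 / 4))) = 39923712 / 419815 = 95.10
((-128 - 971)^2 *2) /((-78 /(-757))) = 914305357 /39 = 23443727.10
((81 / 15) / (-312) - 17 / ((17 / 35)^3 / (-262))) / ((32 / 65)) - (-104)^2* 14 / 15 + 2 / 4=76416912649 / 1109760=68858.95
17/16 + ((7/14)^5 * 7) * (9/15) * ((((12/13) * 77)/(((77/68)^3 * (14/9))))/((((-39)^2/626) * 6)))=1402462753/1042081040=1.35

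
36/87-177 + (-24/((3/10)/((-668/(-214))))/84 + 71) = -7074034/65163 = -108.56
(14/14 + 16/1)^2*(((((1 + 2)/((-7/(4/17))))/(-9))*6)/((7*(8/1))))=17/49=0.35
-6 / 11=-0.55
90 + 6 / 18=271 / 3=90.33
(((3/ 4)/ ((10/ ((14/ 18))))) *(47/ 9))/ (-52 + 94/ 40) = -329/ 53622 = -0.01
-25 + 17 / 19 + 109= 1613 / 19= 84.89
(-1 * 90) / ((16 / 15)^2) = -10125 / 128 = -79.10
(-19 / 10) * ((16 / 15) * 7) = -1064 / 75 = -14.19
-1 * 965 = -965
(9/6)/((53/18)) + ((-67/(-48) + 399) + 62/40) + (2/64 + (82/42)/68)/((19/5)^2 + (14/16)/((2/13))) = 1634870943313/4062212560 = 402.46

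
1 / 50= 0.02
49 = 49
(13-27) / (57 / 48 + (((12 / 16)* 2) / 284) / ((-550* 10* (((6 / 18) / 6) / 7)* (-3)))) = -10934000 / 927469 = -11.79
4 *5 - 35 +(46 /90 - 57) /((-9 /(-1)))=-8617 /405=-21.28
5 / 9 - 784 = -7051 / 9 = -783.44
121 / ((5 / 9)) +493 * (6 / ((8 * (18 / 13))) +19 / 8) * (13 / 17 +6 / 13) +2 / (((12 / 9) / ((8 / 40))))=1545443 / 780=1981.34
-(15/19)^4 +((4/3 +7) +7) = 5842891/390963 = 14.94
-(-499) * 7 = 3493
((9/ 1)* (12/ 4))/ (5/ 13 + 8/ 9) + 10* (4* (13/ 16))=16003/ 298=53.70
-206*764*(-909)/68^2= 17882757/578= 30939.03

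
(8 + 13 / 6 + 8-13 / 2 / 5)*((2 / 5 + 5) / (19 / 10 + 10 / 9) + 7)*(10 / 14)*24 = 2542.54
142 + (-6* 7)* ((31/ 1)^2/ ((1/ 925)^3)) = -31944631031108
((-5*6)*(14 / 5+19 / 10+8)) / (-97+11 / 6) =2286 / 571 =4.00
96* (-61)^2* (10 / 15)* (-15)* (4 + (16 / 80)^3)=-357930432 / 25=-14317217.28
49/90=0.54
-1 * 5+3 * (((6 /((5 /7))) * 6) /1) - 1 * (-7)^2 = 486 /5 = 97.20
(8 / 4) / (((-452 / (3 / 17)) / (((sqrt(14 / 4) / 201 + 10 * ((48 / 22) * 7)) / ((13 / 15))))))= -37800 / 274703 - 15 * sqrt(14) / 6692764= -0.14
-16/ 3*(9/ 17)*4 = -192/ 17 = -11.29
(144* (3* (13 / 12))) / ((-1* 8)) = -117 / 2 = -58.50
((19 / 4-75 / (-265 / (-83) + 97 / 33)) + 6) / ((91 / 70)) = -62170 / 54587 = -1.14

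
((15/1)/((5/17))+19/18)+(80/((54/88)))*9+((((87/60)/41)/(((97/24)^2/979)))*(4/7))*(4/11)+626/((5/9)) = 571770019183/243034470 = 2352.63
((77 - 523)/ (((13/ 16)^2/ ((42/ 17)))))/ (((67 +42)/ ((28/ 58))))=-67135488/ 9081553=-7.39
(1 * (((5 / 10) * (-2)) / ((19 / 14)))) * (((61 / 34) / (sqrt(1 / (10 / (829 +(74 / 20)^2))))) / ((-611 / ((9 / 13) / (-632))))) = -19215 * sqrt(842690) / 68319079743356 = -0.00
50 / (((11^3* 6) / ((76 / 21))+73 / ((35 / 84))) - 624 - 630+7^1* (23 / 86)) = 204250 / 4614947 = 0.04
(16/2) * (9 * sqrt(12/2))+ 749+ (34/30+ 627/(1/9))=72 * sqrt(6)+ 95897/15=6569.50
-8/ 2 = -4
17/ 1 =17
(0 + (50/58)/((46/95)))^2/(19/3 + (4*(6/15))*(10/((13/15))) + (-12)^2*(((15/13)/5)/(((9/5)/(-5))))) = -219984375/4685570948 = -0.05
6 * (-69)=-414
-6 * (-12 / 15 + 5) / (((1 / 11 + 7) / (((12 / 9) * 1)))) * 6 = -1848 / 65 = -28.43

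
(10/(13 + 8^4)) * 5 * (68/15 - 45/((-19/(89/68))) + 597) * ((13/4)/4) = 761656415/127411872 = 5.98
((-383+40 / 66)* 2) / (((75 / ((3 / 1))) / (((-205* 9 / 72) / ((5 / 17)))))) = 8795443 / 3300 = 2665.29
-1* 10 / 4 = -5 / 2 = -2.50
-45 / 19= -2.37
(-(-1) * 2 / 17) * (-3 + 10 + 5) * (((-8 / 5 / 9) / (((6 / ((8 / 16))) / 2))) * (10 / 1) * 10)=-640 / 153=-4.18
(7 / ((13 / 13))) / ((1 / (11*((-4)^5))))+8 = -78840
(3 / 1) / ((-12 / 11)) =-11 / 4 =-2.75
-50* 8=-400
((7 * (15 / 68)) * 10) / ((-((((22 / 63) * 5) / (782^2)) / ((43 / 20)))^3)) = -87752183741346018484059057 / 13310000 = -6592951445630805295.57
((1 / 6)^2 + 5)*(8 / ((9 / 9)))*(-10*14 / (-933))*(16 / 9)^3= 207585280 / 6121413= 33.91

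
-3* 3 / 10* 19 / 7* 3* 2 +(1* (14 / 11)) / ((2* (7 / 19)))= -4978 / 385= -12.93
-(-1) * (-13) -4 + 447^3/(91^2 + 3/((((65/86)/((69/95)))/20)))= 110128489274/10298243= 10693.91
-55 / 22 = -5 / 2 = -2.50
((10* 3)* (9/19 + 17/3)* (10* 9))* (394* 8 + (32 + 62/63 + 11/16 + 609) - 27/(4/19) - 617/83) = 191328476875/3154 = 60662167.68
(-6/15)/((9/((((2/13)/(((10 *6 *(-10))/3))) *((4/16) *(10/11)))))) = 1/128700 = 0.00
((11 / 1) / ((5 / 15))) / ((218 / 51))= 1683 / 218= 7.72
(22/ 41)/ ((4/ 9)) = 1.21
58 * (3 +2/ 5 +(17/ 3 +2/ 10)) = 8062/ 15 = 537.47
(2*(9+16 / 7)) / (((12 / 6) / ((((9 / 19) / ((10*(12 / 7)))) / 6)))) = 79 / 1520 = 0.05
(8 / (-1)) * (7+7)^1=-112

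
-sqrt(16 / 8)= -sqrt(2)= -1.41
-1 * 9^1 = -9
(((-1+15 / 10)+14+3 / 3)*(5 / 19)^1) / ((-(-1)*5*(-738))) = -31 / 28044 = -0.00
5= 5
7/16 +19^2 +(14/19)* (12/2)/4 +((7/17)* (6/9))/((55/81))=103164067/284240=362.95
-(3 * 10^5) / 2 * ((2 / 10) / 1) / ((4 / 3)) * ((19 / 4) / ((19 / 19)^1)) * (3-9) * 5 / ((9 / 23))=8193750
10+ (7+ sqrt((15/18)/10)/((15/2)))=sqrt(3)/45+ 17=17.04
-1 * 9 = -9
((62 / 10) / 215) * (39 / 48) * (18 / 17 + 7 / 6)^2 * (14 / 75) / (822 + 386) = 145363309 / 8106380640000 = 0.00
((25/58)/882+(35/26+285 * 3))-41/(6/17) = 492240409/665028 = 740.18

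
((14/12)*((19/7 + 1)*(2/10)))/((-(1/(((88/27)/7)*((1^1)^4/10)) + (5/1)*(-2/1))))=-572/7575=-0.08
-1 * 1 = -1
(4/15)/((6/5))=2/9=0.22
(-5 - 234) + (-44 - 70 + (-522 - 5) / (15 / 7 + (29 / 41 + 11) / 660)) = -596.91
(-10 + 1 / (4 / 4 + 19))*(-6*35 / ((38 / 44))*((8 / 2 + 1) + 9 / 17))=4321086 / 323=13377.98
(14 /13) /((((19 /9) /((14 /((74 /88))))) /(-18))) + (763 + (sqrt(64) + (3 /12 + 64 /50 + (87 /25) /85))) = 48139221567 /77681500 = 619.70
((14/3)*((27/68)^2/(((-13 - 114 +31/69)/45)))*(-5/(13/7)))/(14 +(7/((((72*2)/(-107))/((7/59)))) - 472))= -1663705575/1083272393398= -0.00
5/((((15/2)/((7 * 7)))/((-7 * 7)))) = -4802/3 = -1600.67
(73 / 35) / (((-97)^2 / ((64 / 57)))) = 4672 / 18770955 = 0.00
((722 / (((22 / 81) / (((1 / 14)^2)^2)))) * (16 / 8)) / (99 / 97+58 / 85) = 0.08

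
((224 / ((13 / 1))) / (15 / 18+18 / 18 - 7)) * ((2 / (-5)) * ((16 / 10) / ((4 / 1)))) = 5376 / 10075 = 0.53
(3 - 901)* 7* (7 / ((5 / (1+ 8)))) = -396018 / 5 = -79203.60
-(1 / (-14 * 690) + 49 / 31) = -473309 / 299460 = -1.58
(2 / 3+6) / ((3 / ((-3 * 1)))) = -20 / 3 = -6.67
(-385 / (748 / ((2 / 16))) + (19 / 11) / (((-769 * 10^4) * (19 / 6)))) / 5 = -185040829 / 14380300000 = -0.01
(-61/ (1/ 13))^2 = 628849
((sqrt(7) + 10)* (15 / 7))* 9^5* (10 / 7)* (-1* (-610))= 1394383381.20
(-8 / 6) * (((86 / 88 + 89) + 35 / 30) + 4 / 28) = -84349 / 693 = -121.72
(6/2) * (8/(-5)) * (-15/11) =72/11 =6.55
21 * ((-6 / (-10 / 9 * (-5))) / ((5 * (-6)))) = 0.76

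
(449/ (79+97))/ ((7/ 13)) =5837/ 1232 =4.74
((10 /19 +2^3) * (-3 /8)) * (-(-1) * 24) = -1458 /19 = -76.74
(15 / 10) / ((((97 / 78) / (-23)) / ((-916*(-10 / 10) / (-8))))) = 616239 / 194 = 3176.49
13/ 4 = 3.25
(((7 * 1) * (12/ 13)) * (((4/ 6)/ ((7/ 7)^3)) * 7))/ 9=392/ 117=3.35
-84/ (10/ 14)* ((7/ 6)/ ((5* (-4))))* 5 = 343/ 10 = 34.30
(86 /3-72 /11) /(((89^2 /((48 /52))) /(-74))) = -216080 /1132703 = -0.19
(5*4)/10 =2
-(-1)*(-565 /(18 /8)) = -251.11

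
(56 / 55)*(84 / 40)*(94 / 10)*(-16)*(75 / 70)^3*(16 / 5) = -487296 / 385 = -1265.70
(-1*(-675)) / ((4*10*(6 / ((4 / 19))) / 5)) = 225 / 76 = 2.96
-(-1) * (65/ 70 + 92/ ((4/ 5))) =1623/ 14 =115.93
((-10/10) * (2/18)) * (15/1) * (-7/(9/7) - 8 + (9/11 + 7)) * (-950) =-2645750/297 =-8908.25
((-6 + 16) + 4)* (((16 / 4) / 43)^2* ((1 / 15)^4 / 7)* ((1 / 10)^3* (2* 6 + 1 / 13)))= 628 / 152109140625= 0.00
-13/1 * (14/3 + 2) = -260/3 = -86.67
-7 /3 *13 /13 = -7 /3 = -2.33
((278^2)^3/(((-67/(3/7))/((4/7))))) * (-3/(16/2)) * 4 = 8308856923961472/3283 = 2530873263466.79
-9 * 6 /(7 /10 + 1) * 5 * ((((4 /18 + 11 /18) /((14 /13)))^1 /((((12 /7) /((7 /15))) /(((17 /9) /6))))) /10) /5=-91 /432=-0.21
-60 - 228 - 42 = -330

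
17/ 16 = 1.06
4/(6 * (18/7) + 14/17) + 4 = 4106/967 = 4.25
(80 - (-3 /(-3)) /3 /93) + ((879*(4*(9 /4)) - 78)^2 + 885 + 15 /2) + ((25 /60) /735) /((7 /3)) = 23486670298583 /382788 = 61356861.50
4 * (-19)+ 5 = -71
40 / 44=10 / 11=0.91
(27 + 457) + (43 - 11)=516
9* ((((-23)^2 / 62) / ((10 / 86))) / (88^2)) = 204723 / 2400640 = 0.09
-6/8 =-3/4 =-0.75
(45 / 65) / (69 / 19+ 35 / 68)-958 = -66704450 / 69641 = -957.83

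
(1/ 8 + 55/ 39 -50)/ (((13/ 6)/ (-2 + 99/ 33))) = -15121/ 676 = -22.37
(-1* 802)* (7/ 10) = -2807/ 5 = -561.40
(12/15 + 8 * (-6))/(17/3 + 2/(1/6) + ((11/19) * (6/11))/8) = -53808/20185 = -2.67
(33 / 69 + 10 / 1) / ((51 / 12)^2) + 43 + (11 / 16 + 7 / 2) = 5080181 / 106352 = 47.77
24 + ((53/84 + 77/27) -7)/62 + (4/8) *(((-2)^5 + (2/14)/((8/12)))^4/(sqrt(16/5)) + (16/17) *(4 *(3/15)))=96892769/3984120 + 39213900625 *sqrt(5)/307328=285338.21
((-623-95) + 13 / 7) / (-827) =0.87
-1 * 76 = -76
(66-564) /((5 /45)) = -4482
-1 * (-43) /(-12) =-43 /12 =-3.58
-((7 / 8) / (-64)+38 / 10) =-3.79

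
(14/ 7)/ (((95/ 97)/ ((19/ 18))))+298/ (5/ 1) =2779/ 45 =61.76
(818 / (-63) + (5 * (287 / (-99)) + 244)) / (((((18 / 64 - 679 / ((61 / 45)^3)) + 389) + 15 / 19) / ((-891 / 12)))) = -15530572063464 / 113485252321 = -136.85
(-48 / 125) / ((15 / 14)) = -0.36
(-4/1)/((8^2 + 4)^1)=-1/17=-0.06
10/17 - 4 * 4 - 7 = -381/17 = -22.41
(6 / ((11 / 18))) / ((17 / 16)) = 1728 / 187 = 9.24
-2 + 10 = 8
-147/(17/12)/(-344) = 0.30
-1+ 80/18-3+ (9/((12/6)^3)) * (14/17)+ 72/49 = 2.84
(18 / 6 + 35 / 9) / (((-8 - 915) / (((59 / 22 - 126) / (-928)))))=-84103 / 84797856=-0.00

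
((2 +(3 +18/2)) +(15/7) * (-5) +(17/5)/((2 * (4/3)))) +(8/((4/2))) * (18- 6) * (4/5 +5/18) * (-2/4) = -17897/840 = -21.31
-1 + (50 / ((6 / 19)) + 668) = 2476 / 3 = 825.33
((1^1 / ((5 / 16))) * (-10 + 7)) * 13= -624 / 5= -124.80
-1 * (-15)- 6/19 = 279/19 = 14.68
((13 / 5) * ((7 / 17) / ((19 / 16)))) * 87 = 126672 / 1615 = 78.43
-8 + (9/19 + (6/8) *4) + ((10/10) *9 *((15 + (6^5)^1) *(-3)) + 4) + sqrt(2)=-3996793/19 + sqrt(2)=-210356.11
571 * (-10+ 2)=-4568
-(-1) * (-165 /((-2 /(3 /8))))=495 /16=30.94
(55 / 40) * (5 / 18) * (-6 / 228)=-55 / 5472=-0.01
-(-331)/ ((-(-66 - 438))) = 331/ 504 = 0.66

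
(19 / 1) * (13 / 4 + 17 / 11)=4009 / 44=91.11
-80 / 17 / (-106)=40 / 901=0.04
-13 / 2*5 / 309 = -65 / 618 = -0.11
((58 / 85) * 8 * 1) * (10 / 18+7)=41.24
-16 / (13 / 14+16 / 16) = -224 / 27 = -8.30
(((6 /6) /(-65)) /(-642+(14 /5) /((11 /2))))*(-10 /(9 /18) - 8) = -154 /229333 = -0.00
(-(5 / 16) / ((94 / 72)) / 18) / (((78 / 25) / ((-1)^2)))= -125 / 29328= -0.00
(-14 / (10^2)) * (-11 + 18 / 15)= 343 / 250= 1.37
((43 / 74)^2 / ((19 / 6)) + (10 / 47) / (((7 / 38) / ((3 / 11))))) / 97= 79379673 / 18261958946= 0.00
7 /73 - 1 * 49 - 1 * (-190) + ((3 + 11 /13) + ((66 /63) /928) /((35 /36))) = 3909202317 /26970580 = 144.94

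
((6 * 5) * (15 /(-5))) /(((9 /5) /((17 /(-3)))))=850 /3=283.33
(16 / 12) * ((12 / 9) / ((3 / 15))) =8.89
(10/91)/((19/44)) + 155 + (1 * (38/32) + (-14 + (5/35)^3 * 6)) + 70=287996467/1355536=212.46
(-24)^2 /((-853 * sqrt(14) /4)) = -1152 * sqrt(14) /5971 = -0.72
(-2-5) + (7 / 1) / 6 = -35 / 6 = -5.83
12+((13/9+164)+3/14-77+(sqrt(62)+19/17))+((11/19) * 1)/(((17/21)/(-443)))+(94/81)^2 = -6340151735/29668842+sqrt(62) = -205.82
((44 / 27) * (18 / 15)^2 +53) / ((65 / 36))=49812 / 1625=30.65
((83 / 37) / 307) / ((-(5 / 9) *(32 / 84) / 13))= -203931 / 454360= -0.45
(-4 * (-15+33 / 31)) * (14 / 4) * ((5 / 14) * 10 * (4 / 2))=1393.55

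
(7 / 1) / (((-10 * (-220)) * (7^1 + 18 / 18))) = 7 / 17600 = 0.00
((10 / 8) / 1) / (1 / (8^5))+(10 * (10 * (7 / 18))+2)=369008 / 9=41000.89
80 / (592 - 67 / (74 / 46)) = 2960 / 20363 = 0.15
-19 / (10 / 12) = -114 / 5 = -22.80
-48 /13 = -3.69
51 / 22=2.32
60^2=3600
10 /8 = 5 /4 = 1.25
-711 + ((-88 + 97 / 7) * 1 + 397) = -2717 / 7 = -388.14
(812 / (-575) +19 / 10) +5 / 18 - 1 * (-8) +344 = 1825562 / 5175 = 352.77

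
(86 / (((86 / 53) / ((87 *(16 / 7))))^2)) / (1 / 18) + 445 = 48987021199 / 2107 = 23249654.10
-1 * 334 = -334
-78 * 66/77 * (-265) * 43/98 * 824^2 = 1810441975680/343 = 5278256488.86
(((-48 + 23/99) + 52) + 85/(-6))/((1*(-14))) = 281/396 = 0.71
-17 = -17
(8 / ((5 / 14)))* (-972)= -108864 / 5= -21772.80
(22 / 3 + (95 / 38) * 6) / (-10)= -67 / 30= -2.23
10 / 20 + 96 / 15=69 / 10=6.90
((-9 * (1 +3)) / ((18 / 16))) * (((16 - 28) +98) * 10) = -27520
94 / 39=2.41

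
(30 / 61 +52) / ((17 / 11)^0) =3202 / 61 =52.49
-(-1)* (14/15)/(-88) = -7/660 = -0.01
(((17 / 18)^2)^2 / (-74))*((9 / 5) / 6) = -83521 / 25894080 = -0.00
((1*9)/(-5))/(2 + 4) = -3/10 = -0.30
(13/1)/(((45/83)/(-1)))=-1079/45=-23.98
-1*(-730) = 730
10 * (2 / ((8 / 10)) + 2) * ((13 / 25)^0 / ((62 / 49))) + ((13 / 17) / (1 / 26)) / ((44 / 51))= 19986 / 341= 58.61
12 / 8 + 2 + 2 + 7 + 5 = 35 / 2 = 17.50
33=33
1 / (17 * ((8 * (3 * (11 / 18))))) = 3 / 748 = 0.00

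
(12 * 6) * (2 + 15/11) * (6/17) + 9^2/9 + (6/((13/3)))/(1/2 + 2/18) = 235179/2431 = 96.74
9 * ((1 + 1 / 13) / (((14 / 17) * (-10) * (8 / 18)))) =-1377 / 520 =-2.65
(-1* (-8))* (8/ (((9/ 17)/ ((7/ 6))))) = 141.04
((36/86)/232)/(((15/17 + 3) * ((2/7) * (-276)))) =-119/20191424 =-0.00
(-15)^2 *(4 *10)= 9000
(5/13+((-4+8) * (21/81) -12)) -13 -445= -164471/351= -468.58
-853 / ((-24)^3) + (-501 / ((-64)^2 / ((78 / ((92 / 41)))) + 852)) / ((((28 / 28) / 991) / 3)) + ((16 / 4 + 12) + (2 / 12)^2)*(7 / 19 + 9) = -141093334383227 / 101829367296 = -1385.59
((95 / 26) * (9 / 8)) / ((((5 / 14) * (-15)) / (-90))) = 3591 / 52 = 69.06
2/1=2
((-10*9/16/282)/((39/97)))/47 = -485/459472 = -0.00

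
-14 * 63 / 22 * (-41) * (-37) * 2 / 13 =-9356.60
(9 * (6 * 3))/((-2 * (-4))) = 81/4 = 20.25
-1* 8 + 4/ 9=-68/ 9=-7.56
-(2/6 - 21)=62/3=20.67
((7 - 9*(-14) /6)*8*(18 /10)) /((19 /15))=6048 /19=318.32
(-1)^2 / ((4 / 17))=17 / 4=4.25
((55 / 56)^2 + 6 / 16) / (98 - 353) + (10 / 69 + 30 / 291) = 433117169 / 1784086080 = 0.24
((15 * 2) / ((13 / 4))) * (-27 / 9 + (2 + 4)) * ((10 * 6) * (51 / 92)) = 275400 / 299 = 921.07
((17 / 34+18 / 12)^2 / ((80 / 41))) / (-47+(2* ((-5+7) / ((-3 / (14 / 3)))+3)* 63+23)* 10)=41 / 860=0.05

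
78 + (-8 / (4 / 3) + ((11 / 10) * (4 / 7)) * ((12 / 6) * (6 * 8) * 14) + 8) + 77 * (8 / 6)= 1027.47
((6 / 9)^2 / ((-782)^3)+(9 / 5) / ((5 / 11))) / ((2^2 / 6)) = 106521671297 / 17932941300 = 5.94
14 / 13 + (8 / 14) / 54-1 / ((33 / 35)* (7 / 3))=17107 / 27027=0.63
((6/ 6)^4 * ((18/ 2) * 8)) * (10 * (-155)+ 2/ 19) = -2120256/ 19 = -111592.42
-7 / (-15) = 7 / 15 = 0.47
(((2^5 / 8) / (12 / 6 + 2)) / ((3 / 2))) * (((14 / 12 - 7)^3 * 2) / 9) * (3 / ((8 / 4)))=-42875 / 972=-44.11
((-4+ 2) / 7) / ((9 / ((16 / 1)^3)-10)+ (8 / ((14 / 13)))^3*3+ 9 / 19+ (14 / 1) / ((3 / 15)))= -7626752 / 34442351901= -0.00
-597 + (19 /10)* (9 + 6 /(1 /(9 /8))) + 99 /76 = -429987 /760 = -565.77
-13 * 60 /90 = -26 /3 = -8.67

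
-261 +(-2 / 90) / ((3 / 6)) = -11747 / 45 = -261.04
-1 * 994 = -994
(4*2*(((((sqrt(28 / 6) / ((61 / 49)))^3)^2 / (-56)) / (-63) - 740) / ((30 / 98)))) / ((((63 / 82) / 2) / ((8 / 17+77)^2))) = -16397339058949601374920032 / 54271819953749205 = -302133576.37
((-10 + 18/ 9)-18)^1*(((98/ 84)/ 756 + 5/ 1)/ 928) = -42133/ 300672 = -0.14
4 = 4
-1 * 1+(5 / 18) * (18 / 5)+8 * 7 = 56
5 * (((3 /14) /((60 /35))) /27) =0.02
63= 63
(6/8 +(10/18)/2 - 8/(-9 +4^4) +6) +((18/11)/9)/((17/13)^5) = 7.04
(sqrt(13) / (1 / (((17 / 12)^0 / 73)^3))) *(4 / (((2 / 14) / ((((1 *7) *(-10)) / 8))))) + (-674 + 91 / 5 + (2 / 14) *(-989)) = -27898 / 35 - 245 *sqrt(13) / 389017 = -797.09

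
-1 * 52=-52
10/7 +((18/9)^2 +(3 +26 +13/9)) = 2260/63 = 35.87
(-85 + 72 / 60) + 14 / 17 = -7053 / 85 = -82.98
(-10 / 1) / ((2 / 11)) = -55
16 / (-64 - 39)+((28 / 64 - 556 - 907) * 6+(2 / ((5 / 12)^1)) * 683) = -22648177 / 4120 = -5497.13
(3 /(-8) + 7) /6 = 53 /48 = 1.10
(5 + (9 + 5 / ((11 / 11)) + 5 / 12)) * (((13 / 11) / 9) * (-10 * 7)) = -106015 / 594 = -178.48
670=670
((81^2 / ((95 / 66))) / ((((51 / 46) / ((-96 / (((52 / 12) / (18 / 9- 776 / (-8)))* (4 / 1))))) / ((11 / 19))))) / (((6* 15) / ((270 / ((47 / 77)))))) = -120260472637536 / 18748535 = -6414393.05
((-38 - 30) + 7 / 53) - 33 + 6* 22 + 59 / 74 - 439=-1596531 / 3922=-407.07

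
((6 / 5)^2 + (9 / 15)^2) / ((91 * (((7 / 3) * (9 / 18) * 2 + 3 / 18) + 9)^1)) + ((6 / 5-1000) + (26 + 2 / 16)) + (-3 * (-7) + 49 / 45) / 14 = -731701039 / 753480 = -971.10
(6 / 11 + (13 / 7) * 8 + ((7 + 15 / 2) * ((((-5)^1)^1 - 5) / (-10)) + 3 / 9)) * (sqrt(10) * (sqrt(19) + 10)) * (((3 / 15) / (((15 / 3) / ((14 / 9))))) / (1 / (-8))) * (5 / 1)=111752 * sqrt(10) * (-10 - sqrt(19)) / 1485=-3417.04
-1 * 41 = -41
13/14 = 0.93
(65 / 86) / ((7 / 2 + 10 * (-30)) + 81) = -65 / 18533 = -0.00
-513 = -513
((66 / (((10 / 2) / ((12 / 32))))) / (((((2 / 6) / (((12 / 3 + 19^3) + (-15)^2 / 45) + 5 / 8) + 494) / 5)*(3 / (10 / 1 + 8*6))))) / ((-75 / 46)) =-1209482439 / 2035860650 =-0.59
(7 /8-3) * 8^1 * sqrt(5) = -17 * sqrt(5) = -38.01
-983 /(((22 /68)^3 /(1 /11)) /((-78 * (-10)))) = -30135948960 /14641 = -2058325.86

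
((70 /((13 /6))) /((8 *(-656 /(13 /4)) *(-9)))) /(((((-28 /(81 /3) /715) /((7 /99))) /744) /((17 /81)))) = -16.92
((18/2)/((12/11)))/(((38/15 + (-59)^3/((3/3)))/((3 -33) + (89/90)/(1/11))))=18931/24645176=0.00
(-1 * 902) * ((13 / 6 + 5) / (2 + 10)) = -19393 / 36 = -538.69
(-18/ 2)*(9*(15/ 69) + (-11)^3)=275112/ 23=11961.39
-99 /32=-3.09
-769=-769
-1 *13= -13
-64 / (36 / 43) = -688 / 9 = -76.44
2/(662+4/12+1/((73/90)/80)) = 438/166651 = 0.00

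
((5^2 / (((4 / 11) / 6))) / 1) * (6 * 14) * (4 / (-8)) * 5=-86625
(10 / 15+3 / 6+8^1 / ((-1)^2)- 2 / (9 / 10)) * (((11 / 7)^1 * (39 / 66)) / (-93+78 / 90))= -8125 / 116088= -0.07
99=99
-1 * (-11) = 11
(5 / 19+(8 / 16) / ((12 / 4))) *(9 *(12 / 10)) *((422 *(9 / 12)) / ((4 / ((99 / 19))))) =1913.86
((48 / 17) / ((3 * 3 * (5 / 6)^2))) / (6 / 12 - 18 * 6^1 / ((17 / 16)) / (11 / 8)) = -4224 / 686525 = -0.01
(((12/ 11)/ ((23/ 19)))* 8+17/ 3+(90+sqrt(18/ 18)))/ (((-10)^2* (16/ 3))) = 39421/ 202400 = 0.19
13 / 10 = 1.30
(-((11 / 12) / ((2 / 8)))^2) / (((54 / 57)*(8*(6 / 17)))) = -39083 / 7776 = -5.03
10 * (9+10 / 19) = 1810 / 19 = 95.26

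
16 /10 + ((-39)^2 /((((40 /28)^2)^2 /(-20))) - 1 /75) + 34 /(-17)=-10956383 /1500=-7304.26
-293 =-293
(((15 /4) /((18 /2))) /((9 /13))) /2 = 65 /216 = 0.30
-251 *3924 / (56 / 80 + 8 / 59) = -1178712.29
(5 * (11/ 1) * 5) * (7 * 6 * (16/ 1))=184800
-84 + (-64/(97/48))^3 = -29067693780/912673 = -31848.97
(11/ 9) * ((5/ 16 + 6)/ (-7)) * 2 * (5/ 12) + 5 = 24685/ 6048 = 4.08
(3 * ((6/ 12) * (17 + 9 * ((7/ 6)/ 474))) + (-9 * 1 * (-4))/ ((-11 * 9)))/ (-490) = -3571/ 69520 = -0.05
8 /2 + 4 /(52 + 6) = 118 /29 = 4.07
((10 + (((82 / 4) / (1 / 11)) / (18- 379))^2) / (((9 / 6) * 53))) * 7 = 37913687 / 41442078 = 0.91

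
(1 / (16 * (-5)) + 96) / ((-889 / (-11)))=12067 / 10160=1.19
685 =685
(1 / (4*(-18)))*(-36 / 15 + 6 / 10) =1 / 40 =0.02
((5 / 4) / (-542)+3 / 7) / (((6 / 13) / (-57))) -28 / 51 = -82339849 / 1547952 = -53.19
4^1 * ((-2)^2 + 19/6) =86/3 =28.67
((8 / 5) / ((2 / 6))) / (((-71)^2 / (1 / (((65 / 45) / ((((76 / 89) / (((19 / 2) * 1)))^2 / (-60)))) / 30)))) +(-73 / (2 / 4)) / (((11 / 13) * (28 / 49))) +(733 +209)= 640.05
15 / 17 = 0.88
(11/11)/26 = 1/26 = 0.04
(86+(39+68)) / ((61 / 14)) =44.30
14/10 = 7/5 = 1.40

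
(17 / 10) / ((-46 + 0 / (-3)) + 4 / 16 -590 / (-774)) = -0.04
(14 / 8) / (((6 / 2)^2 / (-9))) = -7 / 4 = -1.75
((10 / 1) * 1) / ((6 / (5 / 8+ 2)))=35 / 8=4.38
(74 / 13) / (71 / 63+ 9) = 2331 / 4147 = 0.56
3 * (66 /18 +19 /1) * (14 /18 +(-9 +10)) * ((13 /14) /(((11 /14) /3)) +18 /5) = 863.81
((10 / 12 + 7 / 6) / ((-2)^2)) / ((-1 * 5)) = -1 / 10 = -0.10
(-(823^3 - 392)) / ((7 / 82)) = -45710192750 / 7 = -6530027535.71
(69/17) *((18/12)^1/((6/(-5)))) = -345/68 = -5.07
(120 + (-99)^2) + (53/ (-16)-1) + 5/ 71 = 11265437/ 1136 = 9916.76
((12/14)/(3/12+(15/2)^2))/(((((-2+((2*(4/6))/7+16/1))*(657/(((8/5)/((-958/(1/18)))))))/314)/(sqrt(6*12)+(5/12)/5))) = -2512*sqrt(2)/8831090685 - 314/79479816165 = -0.00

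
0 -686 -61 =-747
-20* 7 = -140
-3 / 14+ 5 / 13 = 31 / 182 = 0.17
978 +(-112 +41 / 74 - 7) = 63607 / 74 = 859.55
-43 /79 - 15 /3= -438 /79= -5.54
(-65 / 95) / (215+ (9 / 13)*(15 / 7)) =-1183 / 374300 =-0.00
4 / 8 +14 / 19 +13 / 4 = 341 / 76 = 4.49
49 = 49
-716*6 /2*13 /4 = -6981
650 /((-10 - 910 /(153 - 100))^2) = 36517 /41472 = 0.88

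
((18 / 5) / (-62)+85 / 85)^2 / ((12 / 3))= 5329 / 24025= 0.22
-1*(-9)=9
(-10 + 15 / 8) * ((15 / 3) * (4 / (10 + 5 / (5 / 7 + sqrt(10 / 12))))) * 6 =-735 * sqrt(30) / 58- 150 / 29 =-74.58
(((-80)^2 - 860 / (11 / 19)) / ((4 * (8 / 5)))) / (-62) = -12.39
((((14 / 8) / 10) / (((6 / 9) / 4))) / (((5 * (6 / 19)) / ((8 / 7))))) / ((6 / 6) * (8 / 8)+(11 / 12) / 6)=1368 / 2075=0.66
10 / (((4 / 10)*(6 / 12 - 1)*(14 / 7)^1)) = -25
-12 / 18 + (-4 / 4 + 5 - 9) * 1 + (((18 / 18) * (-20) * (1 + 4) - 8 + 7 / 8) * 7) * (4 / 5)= -18167 / 30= -605.57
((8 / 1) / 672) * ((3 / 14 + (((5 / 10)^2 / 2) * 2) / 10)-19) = -1751 / 7840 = -0.22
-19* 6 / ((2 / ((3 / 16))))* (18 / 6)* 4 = -513 / 4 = -128.25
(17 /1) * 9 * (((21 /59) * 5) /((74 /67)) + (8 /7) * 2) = 18222453 /30562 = 596.25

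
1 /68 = 0.01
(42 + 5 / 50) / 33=421 / 330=1.28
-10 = -10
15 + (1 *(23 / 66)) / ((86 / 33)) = 2603 / 172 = 15.13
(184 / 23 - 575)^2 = 321489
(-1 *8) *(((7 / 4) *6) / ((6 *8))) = -7 / 4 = -1.75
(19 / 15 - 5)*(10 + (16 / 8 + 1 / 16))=-1351 / 30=-45.03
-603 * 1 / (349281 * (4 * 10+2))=-67 / 1629978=-0.00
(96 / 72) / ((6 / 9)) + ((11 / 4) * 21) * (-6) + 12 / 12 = -687 / 2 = -343.50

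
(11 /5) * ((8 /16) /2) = 0.55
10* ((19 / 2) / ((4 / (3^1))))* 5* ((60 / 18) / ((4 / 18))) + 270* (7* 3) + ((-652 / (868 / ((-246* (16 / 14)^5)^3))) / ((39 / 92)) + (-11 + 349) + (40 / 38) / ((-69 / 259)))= 13730842790544402266389153987 / 70232215626516020532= 195506330.93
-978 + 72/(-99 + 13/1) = -42090/43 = -978.84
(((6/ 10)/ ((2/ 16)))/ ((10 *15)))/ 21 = 4/ 2625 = 0.00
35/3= 11.67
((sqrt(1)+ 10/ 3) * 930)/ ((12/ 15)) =10075/ 2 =5037.50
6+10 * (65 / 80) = 113 / 8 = 14.12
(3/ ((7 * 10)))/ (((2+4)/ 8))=2/ 35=0.06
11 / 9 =1.22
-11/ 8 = -1.38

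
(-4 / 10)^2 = 4 / 25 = 0.16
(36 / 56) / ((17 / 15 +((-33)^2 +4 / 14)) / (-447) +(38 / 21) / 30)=-6705 / 24814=-0.27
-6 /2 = -3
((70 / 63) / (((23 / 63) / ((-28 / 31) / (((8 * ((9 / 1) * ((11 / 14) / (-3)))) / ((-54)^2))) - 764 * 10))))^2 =32052757798465600 / 61512649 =521075881.46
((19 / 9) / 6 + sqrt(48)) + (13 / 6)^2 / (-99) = 7.23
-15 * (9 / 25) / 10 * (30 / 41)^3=-14580 / 68921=-0.21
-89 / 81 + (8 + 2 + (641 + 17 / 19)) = 1001575 / 1539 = 650.80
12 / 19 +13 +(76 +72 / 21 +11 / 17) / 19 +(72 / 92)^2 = 18.46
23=23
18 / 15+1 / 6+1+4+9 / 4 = 517 / 60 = 8.62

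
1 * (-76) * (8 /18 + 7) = -5092 /9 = -565.78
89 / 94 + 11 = 1123 / 94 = 11.95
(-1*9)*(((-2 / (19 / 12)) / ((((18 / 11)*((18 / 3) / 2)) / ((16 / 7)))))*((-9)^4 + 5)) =660352 / 19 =34755.37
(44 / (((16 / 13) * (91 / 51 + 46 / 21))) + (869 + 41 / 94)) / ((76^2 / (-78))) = -767169 / 64672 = -11.86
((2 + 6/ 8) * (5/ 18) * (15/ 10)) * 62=71.04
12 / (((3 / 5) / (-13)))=-260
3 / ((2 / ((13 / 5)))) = 39 / 10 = 3.90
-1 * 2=-2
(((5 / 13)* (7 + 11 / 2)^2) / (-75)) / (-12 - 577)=125 / 91884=0.00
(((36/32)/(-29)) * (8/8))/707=-9/164024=-0.00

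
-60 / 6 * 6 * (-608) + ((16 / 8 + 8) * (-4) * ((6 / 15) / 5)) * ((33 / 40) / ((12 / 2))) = 36479.56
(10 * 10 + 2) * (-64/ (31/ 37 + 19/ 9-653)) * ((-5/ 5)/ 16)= -135864/ 216467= -0.63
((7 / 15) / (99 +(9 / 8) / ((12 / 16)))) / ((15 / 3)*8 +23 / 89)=1246 / 10802745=0.00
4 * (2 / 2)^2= 4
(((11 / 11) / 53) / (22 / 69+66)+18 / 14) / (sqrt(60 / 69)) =1.38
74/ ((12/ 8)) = 148/ 3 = 49.33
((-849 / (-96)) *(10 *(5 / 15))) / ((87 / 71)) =100465 / 4176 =24.06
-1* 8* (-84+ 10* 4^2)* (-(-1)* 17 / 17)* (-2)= 1216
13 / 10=1.30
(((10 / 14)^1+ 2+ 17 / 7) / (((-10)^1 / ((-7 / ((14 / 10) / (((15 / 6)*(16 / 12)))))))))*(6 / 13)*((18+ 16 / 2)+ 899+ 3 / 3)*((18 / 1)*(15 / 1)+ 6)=92007360 / 91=1011069.89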